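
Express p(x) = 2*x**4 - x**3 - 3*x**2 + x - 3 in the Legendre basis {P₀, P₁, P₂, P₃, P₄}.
(-18/5)P₀ + (2/5)P₁ + (-6/7)P₂ + (-2/5)P₃ + (16/35)P₄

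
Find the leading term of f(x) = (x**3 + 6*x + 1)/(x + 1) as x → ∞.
x**2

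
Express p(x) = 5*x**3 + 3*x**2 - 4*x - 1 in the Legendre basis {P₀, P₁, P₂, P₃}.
-P₁ + (2)P₂ + (2)P₃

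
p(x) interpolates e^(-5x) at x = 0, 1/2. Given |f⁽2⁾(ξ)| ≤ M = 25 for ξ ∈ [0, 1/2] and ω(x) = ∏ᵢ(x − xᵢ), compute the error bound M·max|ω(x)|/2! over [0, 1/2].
25/32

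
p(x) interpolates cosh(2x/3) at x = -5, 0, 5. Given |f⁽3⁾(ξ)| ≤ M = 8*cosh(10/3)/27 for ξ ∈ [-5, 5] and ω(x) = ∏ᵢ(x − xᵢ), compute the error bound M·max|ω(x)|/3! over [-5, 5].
1000*sqrt(3)*cosh(10/3)/729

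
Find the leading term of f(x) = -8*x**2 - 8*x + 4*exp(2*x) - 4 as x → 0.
16*x**3/3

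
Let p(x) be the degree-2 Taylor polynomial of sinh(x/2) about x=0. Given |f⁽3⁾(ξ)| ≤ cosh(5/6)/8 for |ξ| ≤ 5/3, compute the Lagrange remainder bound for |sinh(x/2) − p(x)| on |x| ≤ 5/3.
125*cosh(5/6)/1296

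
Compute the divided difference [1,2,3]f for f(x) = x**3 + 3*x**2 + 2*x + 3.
9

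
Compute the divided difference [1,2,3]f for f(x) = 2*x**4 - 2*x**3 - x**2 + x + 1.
37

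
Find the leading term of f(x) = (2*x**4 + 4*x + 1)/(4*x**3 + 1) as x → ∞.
x/2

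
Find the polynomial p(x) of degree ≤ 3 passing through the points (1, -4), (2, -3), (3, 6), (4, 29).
x**3 - 2*x**2 - 3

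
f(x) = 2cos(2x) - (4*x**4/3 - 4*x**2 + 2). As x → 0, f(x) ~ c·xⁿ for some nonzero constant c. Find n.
6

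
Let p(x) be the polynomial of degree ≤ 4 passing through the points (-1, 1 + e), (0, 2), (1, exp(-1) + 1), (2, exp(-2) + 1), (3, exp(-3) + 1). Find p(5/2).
(-70*exp(2) + 35 + 140*e + (156 - 5*e)*exp(3))*exp(-3)/128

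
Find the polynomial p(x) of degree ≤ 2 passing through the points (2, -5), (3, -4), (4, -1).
x**2 - 4*x - 1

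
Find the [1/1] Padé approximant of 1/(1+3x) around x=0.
1/(3*x + 1)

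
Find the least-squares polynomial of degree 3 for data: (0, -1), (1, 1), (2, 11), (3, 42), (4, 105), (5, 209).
-6/7 + (19/42)x + (-6/7)x² + (11/6)x³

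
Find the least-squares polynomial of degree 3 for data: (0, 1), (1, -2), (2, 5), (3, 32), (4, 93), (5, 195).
67/63 + (-1717/378)x + (-113/252)x² + (197/108)x³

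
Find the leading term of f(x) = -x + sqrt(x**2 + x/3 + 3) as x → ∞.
1/6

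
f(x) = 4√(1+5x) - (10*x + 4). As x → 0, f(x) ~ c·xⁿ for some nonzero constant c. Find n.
2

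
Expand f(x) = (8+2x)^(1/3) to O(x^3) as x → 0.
2 + x/6 - x**2/72 + O(x**3)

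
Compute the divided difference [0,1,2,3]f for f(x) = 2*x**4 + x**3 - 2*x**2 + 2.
13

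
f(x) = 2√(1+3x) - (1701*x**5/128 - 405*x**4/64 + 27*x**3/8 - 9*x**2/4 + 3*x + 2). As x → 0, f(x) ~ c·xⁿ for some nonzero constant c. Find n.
6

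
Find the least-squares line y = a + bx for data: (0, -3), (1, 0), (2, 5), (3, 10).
a = -18/5, b = 22/5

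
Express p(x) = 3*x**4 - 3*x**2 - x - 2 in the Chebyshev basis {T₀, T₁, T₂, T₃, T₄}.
(-19/8)T₀ - T₁ + (3/8)T₄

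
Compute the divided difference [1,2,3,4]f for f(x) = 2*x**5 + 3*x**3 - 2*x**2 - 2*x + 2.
133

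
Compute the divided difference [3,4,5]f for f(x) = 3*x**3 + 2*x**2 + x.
38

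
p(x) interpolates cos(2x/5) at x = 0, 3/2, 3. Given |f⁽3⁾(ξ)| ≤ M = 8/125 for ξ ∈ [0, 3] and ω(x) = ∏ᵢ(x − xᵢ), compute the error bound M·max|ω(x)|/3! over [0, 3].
sqrt(3)/125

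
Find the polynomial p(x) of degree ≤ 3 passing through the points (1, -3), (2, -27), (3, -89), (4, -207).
-3*x**3 - x**2 + 1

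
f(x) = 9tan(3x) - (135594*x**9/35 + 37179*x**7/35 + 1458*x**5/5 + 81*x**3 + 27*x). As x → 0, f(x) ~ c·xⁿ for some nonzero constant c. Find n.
11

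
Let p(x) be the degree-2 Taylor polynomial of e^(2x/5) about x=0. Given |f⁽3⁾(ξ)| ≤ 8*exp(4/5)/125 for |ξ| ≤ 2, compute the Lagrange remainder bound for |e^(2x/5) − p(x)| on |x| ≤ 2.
32*exp(4/5)/375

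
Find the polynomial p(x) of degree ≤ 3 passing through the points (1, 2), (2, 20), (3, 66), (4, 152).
2*x**3 + 2*x**2 - 2*x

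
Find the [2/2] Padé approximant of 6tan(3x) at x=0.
18*x/(1 - 3*x**2)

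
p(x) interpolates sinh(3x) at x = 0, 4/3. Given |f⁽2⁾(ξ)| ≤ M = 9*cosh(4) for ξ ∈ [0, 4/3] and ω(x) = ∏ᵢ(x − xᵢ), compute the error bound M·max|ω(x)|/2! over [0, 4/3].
2*cosh(4)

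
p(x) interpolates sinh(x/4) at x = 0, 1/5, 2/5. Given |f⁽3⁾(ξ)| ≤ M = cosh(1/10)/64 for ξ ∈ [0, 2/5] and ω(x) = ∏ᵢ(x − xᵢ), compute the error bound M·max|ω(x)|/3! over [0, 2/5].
sqrt(3)*cosh(1/10)/216000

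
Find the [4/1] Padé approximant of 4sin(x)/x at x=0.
x**4/30 - 2*x**2/3 + 4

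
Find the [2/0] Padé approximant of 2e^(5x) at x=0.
25*x**2 + 10*x + 2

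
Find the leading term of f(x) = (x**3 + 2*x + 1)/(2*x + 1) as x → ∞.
x**2/2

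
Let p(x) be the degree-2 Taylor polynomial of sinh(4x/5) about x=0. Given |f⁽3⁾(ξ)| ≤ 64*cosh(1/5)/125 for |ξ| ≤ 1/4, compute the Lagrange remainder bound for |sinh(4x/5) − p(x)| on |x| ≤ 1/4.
cosh(1/5)/750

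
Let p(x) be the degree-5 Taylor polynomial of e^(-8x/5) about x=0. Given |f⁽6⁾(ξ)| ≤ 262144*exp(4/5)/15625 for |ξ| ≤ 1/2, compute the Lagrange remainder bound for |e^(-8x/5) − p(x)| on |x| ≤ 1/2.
256*exp(4/5)/703125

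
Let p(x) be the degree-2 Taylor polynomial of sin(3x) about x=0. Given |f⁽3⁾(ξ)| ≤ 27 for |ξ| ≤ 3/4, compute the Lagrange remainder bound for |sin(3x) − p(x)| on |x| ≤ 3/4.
243/128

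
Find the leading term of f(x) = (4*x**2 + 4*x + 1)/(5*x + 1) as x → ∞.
4*x/5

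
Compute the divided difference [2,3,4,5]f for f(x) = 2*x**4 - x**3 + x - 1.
27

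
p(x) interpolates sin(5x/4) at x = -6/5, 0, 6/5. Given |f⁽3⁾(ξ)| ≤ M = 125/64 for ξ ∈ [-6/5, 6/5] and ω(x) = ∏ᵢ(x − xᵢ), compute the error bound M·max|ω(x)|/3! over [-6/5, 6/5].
sqrt(3)/8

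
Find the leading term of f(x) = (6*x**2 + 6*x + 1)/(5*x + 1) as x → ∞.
6*x/5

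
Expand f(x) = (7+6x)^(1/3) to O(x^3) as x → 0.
7**(1/3) + 2*7**(1/3)*x/7 - 4*7**(1/3)*x**2/49 + O(x**3)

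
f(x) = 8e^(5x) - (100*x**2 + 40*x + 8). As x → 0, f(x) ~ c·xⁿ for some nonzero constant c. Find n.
3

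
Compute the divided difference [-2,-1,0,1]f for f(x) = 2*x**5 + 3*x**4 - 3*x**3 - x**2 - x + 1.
1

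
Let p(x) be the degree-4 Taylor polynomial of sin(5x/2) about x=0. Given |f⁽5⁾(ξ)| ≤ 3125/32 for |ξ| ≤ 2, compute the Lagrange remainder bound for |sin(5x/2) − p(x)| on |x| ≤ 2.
625/24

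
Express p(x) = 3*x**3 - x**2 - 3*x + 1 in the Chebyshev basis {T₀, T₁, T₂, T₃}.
(1/2)T₀ + (-3/4)T₁ + (-1/2)T₂ + (3/4)T₃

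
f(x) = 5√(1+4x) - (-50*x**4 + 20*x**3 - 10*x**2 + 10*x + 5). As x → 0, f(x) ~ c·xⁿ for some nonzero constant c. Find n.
5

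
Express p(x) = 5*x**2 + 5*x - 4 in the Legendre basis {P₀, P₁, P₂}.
(-7/3)P₀ + (5)P₁ + (10/3)P₂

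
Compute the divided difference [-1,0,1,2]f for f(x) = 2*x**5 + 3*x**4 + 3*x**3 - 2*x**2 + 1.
19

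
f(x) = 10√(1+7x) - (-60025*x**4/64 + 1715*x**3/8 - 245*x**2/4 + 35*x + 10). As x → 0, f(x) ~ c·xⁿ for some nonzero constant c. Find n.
5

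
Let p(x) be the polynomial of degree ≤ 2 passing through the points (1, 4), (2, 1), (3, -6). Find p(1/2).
4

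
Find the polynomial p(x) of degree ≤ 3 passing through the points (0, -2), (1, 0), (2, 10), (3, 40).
2*x**3 - 2*x**2 + 2*x - 2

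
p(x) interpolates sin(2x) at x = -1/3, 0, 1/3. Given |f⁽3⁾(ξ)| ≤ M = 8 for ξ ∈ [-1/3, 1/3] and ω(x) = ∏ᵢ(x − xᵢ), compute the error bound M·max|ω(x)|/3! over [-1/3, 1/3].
8*sqrt(3)/729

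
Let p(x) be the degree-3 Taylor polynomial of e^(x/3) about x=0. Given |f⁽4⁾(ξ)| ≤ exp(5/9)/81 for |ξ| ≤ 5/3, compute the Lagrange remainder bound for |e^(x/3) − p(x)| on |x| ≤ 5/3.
625*exp(5/9)/157464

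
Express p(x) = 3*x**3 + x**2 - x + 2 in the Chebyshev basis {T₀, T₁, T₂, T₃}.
(5/2)T₀ + (5/4)T₁ + (1/2)T₂ + (3/4)T₃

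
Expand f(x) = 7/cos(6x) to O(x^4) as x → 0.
7 + 126*x**2 + O(x**4)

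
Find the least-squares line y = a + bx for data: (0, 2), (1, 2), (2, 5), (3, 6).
a = 3/2, b = 3/2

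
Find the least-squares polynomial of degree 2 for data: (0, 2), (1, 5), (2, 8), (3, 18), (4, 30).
83/35 + (-17/70)x + (25/14)x²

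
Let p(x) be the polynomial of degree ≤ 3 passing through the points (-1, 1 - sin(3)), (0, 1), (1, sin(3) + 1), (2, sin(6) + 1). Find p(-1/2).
-5*sin(3)/8 + sin(6)/16 + 1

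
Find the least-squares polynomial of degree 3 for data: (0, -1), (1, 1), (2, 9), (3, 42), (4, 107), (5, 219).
-7/9 + (125/189)x + (-227/126)x² + (113/54)x³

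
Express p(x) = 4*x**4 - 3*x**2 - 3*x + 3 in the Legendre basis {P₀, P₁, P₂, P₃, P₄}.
(14/5)P₀ + (-3)P₁ + (2/7)P₂ + (32/35)P₄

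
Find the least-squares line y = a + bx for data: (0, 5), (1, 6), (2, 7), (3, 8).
a = 5, b = 1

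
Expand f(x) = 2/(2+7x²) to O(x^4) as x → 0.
1 - 7*x**2/2 + O(x**4)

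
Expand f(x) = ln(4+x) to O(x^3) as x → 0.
log(4) + x/4 - x**2/32 + O(x**3)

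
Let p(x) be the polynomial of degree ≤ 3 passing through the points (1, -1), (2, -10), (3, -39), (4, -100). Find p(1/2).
-1/4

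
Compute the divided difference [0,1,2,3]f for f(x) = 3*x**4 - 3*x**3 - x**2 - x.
15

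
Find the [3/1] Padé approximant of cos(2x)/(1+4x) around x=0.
(x**3/6 - 43*x**2/21 + x/84 + 1)/(337*x/84 + 1)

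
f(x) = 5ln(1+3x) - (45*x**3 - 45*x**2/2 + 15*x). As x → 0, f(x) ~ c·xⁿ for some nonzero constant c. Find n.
4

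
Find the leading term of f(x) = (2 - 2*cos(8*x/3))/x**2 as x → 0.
64/9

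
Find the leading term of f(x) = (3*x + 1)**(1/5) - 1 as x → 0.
3*x/5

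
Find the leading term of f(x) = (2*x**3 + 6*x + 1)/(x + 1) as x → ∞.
2*x**2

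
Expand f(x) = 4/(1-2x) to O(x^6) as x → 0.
4 + 8*x + 16*x**2 + 32*x**3 + 64*x**4 + 128*x**5 + O(x**6)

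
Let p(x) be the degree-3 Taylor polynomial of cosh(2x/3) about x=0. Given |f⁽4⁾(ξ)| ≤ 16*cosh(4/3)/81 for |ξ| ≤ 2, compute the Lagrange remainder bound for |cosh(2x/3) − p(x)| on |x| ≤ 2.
32*cosh(4/3)/243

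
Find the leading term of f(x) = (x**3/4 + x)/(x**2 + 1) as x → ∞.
x/4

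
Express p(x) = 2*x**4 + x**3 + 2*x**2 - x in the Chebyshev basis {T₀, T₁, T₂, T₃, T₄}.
(7/4)T₀ + (-1/4)T₁ + (2)T₂ + (1/4)T₃ + (1/4)T₄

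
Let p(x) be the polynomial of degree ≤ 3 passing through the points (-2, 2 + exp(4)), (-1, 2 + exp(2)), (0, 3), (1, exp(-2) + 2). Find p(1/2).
(5 + (-5*exp(2) + 47 + exp(4))*exp(2))*exp(-2)/16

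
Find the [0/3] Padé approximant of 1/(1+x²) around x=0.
1/(x**2 + 1)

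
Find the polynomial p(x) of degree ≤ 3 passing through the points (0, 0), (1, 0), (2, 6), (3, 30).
2*x**3 - 3*x**2 + x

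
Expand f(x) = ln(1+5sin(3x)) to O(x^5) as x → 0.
15*x - 225*x**2/2 + 2205*x**3/2 - 49275*x**4/4 + O(x**5)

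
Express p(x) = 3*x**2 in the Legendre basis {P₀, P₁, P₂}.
P₀ + (2)P₂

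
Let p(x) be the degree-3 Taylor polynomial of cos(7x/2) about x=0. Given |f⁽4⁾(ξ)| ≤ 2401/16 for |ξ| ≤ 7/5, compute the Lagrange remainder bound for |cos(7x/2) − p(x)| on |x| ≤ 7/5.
5764801/240000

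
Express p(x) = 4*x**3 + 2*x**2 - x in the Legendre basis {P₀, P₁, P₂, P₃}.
(2/3)P₀ + (7/5)P₁ + (4/3)P₂ + (8/5)P₃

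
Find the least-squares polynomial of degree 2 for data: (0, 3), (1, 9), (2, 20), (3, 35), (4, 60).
17/5 + (2)x + (3)x²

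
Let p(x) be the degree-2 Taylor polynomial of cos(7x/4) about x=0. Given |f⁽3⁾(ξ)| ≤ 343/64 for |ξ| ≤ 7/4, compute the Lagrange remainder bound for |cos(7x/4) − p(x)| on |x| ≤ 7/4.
117649/24576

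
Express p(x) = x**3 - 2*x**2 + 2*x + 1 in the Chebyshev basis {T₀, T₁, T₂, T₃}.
(11/4)T₁ - T₂ + (1/4)T₃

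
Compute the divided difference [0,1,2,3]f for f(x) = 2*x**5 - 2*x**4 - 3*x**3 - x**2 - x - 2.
35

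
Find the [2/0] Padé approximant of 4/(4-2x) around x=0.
x**2/4 + x/2 + 1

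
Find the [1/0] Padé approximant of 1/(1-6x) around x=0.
6*x + 1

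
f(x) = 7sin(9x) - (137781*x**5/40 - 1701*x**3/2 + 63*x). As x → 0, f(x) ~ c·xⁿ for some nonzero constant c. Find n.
7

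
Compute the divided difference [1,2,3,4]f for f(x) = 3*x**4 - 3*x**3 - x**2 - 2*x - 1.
27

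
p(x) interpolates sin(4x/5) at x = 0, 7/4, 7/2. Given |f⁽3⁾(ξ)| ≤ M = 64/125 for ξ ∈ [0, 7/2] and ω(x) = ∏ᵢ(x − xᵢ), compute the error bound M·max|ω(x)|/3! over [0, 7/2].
343*sqrt(3)/3375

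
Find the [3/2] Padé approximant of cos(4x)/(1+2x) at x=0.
(32*x**3/3 - 16*x**2/3 - 2*x + 1)/(1 - 4*x**2/3)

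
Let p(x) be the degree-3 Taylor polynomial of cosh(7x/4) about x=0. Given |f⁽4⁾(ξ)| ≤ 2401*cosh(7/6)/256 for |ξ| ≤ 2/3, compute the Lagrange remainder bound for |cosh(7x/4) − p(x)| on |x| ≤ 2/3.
2401*cosh(7/6)/31104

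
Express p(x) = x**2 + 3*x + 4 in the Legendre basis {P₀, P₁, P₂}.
(13/3)P₀ + (3)P₁ + (2/3)P₂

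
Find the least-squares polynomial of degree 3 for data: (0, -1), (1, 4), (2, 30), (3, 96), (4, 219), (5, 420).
-22/21 + (59/63)x + (23/21)x² + (28/9)x³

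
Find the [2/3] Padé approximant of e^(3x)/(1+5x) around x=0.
(1167*x**2/1460 + 558*x/365 + 1)/(2589*x**3/730 - 9699*x**2/1460 + 1288*x/365 + 1)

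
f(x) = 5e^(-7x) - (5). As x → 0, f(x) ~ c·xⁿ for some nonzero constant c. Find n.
1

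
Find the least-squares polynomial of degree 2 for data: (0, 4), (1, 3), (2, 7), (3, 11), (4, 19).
132/35 + (-47/35)x + (9/7)x²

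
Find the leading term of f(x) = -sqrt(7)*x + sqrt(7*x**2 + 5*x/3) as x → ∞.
5*sqrt(7)/42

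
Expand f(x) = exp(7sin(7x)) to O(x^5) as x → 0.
1 + 49*x + 2401*x**2/2 + 19208*x**3 + 1764735*x**4/8 + O(x**5)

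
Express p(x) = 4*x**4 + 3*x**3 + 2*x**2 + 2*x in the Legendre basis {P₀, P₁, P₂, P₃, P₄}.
(22/15)P₀ + (19/5)P₁ + (76/21)P₂ + (6/5)P₃ + (32/35)P₄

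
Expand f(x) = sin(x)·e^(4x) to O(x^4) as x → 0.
x + 4*x**2 + 47*x**3/6 + O(x**4)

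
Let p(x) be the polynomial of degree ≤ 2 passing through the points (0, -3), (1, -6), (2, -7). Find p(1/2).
-19/4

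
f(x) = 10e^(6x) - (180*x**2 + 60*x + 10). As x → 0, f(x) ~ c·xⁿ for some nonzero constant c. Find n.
3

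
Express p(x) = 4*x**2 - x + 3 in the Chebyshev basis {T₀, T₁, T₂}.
(5)T₀ - T₁ + (2)T₂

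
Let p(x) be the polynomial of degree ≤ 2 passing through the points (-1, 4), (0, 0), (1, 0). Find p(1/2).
-1/2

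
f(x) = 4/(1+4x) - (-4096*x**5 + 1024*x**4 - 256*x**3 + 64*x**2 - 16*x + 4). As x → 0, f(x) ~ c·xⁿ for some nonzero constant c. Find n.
6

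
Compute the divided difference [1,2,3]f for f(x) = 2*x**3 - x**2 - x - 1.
11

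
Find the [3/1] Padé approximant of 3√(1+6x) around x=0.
(-81*x**3/8 + 81*x**2/4 + 81*x/4 + 3)/(15*x/4 + 1)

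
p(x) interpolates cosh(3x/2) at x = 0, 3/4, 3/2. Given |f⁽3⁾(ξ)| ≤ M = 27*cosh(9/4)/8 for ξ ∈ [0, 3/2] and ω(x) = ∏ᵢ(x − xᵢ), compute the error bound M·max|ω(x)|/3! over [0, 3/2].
27*sqrt(3)*cosh(9/4)/512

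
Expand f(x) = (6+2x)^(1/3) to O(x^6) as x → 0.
6**(1/3) + 6**(1/3)*x/9 - 6**(1/3)*x**2/81 + 5*6**(1/3)*x**3/2187 - 10*6**(1/3)*x**4/19683 + 22*6**(1/3)*x**5/177147 + O(x**6)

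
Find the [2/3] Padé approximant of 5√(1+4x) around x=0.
(35*x**2 + 28*x + 5)/(-2*x**3/5 + 9*x**2/5 + 18*x/5 + 1)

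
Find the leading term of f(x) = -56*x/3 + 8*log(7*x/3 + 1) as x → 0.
-196*x**2/9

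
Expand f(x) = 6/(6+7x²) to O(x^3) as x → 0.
1 - 7*x**2/6 + O(x**3)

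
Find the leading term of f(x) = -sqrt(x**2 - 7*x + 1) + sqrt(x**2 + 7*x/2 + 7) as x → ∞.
21/4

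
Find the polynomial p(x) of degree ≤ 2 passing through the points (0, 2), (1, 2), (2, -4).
-3*x**2 + 3*x + 2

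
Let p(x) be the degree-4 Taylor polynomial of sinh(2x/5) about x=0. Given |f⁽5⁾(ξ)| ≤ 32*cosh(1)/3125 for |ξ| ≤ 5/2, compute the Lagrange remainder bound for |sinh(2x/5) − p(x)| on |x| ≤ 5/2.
cosh(1)/120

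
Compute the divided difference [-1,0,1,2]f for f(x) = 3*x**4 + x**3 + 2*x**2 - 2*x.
7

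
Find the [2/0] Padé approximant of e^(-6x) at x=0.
18*x**2 - 6*x + 1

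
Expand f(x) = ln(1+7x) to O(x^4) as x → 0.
7*x - 49*x**2/2 + 343*x**3/3 + O(x**4)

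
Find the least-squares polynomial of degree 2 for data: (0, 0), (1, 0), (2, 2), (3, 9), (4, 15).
-6/35 + (-67/70)x + (17/14)x²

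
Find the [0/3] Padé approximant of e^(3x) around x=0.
1/(-9*x**3/2 + 9*x**2/2 - 3*x + 1)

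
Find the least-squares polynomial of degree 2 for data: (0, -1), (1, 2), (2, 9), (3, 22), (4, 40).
-6/7 + (-3/35)x + (18/7)x²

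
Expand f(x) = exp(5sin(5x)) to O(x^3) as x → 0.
1 + 25*x + 625*x**2/2 + O(x**3)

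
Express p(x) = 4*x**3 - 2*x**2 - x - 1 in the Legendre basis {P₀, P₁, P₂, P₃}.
(-5/3)P₀ + (7/5)P₁ + (-4/3)P₂ + (8/5)P₃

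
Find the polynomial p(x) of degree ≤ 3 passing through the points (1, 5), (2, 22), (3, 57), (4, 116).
x**3 + 3*x**2 + x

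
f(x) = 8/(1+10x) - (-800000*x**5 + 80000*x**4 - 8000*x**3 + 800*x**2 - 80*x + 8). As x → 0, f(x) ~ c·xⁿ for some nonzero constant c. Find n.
6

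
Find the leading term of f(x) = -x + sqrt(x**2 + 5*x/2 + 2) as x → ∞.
5/4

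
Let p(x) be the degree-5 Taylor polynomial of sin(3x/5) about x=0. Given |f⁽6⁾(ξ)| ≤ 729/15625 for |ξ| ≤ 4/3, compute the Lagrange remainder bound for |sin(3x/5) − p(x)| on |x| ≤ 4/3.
256/703125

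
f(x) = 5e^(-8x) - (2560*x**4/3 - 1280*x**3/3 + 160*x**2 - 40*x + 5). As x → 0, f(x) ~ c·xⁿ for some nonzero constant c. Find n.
5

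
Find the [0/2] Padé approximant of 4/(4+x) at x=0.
1/(x/4 + 1)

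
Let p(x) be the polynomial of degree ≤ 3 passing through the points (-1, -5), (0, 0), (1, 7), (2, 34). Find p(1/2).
17/8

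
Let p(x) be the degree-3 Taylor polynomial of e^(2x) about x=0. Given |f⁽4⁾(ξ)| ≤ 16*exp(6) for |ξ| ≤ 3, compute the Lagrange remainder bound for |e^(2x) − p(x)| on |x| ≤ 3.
54*exp(6)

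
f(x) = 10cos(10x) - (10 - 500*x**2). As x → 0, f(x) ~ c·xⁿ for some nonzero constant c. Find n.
4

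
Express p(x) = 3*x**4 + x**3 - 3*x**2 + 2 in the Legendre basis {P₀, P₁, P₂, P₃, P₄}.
(8/5)P₀ + (3/5)P₁ + (-2/7)P₂ + (2/5)P₃ + (24/35)P₄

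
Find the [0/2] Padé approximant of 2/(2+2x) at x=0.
1/(x + 1)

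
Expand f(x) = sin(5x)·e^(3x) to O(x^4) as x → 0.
5*x + 15*x**2 + 5*x**3/3 + O(x**4)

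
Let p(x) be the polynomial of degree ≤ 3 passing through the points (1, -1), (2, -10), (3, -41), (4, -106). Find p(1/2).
-1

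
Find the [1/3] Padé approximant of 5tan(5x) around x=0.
25*x/(1 - 25*x**2/3)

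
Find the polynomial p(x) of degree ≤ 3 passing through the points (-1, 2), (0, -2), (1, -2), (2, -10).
-2*x**3 + 2*x**2 - 2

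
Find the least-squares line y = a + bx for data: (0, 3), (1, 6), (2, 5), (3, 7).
a = 18/5, b = 11/10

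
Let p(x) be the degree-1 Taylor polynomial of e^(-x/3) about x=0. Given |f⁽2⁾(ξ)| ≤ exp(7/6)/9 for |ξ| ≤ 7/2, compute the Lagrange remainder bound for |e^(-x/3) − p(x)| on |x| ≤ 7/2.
49*exp(7/6)/72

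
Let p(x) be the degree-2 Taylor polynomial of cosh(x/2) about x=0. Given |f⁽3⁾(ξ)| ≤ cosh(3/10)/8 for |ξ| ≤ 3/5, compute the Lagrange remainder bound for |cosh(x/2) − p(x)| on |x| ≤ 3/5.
9*cosh(3/10)/2000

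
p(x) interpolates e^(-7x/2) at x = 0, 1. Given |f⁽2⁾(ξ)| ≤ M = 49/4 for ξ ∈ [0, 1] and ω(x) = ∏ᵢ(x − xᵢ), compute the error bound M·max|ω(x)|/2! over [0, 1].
49/32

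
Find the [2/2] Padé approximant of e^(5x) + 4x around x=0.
(595*x**2/36 + 59*x/6 + 1)/(-125*x**2/36 + 5*x/6 + 1)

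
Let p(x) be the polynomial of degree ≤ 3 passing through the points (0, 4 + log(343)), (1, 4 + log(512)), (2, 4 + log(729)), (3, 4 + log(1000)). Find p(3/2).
4 + log(432*2**(7/8)*3**(3/8)*35**(13/16)/35)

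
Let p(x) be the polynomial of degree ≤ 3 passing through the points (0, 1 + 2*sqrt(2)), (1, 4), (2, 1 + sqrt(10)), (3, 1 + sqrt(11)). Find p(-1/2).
-89/16 - 5*sqrt(11)/16 + 21*sqrt(10)/16 + 35*sqrt(2)/8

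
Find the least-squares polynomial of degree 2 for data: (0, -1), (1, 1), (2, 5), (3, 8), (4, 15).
-32/35 + (93/70)x + (9/14)x²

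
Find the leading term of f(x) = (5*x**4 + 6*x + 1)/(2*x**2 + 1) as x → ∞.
5*x**2/2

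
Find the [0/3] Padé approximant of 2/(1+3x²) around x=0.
2/(3*x**2 + 1)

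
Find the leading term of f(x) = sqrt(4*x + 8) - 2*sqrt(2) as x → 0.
sqrt(2)*x/2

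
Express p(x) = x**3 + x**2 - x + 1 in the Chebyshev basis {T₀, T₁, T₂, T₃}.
(3/2)T₀ + (-1/4)T₁ + (1/2)T₂ + (1/4)T₃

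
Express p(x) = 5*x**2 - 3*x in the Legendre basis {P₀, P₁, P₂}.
(5/3)P₀ + (-3)P₁ + (10/3)P₂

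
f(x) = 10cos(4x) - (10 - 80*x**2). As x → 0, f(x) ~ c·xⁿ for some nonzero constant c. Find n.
4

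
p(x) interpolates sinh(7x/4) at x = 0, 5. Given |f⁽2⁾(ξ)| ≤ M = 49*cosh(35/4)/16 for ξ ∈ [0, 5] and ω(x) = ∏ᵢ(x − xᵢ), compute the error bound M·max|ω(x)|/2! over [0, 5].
1225*cosh(35/4)/128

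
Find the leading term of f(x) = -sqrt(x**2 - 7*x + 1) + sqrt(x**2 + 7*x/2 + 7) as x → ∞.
21/4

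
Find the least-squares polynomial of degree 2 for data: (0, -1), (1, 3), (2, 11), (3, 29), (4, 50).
-32/35 + (8/35)x + (22/7)x²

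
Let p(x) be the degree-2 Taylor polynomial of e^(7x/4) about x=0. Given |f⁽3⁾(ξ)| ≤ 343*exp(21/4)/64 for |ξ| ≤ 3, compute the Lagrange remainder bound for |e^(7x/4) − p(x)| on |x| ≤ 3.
3087*exp(21/4)/128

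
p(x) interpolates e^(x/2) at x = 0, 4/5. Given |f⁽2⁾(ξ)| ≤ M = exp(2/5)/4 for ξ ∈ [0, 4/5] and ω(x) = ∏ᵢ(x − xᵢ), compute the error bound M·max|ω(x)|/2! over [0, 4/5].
exp(2/5)/50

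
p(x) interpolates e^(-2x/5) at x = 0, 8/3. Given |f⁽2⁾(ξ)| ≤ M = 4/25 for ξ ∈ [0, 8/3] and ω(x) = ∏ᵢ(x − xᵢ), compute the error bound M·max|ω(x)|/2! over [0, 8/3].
32/225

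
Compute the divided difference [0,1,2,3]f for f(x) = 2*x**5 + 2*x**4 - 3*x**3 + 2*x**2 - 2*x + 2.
59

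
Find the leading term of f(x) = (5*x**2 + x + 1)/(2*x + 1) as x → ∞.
5*x/2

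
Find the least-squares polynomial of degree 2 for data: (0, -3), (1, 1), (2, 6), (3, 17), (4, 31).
-94/35 + (34/35)x + (13/7)x²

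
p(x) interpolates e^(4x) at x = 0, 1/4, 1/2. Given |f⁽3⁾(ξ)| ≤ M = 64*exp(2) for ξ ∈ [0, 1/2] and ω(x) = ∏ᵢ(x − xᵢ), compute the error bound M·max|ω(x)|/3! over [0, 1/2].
sqrt(3)*exp(2)/27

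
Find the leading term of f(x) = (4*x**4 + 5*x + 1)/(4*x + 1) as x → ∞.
x**3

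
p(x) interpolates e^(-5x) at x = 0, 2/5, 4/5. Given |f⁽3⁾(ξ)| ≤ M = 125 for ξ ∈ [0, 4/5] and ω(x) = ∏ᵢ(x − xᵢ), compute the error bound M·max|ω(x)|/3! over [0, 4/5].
8*sqrt(3)/27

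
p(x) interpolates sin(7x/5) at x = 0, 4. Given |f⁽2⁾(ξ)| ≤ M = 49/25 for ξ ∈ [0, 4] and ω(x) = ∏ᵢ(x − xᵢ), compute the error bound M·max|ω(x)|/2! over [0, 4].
98/25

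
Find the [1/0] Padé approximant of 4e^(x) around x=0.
4*x + 4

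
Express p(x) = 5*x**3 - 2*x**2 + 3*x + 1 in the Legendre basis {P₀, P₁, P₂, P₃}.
(1/3)P₀ + (6)P₁ + (-4/3)P₂ + (2)P₃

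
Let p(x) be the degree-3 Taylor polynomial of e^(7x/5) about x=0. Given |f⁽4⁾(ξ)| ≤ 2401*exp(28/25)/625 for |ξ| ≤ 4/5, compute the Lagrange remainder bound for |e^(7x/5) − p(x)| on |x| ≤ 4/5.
76832*exp(28/25)/1171875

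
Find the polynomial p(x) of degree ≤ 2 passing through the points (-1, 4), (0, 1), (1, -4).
-x**2 - 4*x + 1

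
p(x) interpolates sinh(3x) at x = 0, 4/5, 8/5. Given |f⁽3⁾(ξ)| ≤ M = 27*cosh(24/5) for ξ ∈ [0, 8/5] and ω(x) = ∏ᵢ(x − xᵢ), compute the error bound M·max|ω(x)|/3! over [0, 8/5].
64*sqrt(3)*cosh(24/5)/125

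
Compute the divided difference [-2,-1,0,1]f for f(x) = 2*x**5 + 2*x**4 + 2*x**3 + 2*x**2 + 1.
8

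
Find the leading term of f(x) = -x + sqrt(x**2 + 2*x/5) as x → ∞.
1/5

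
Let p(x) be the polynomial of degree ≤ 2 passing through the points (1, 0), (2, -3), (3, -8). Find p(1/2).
3/4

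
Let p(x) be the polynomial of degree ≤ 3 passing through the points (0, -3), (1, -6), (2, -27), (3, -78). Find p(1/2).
-3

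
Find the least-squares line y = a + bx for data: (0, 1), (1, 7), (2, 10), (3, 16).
a = 13/10, b = 24/5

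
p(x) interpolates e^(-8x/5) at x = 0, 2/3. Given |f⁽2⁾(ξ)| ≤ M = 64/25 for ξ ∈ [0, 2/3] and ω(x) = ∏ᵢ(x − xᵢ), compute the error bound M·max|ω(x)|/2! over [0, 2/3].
32/225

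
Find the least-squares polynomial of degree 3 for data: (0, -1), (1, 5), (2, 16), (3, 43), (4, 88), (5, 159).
-5/6 + (923/252)x + (11/21)x² + (37/36)x³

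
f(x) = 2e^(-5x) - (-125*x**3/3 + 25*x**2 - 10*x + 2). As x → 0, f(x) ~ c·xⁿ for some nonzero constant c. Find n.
4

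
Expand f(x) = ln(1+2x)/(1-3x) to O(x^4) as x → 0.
2*x + 4*x**2 + 44*x**3/3 + O(x**4)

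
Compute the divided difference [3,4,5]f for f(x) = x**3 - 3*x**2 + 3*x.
9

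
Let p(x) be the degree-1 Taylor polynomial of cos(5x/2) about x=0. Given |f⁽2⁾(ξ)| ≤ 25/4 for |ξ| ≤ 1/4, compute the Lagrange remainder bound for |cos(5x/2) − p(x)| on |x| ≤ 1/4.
25/128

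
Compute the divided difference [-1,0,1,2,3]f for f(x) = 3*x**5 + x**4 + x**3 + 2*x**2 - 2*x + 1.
16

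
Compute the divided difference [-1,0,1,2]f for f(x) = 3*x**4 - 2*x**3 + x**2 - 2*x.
4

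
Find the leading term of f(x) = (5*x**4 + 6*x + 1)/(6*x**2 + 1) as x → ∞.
5*x**2/6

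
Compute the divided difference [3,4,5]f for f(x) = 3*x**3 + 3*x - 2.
36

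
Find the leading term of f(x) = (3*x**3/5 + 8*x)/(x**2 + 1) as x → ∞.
3*x/5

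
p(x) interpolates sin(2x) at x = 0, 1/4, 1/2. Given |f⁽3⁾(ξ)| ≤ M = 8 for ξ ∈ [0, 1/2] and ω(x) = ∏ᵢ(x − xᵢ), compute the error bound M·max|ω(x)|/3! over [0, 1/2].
sqrt(3)/216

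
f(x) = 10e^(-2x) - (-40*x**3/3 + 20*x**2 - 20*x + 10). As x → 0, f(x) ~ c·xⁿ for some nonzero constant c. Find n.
4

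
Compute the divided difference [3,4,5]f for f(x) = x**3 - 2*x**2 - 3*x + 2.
10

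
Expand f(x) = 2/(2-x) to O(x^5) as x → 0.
1 + x/2 + x**2/4 + x**3/8 + x**4/16 + O(x**5)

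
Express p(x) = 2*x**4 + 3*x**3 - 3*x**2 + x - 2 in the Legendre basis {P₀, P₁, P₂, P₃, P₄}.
(-13/5)P₀ + (14/5)P₁ + (-6/7)P₂ + (6/5)P₃ + (16/35)P₄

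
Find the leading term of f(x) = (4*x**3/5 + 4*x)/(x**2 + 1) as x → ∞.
4*x/5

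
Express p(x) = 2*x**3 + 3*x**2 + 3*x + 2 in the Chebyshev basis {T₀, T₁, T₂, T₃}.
(7/2)T₀ + (9/2)T₁ + (3/2)T₂ + (1/2)T₃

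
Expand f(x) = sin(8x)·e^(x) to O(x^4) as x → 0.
8*x + 8*x**2 - 244*x**3/3 + O(x**4)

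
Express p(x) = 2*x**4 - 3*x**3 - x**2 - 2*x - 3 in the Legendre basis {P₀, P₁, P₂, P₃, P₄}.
(-44/15)P₀ + (-19/5)P₁ + (10/21)P₂ + (-6/5)P₃ + (16/35)P₄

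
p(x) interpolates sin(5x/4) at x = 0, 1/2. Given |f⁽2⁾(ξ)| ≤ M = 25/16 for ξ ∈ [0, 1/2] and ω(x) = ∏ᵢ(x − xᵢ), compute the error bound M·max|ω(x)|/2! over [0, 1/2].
25/512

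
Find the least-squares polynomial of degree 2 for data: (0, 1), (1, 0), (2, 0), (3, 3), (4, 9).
43/35 + (-207/70)x + (17/14)x²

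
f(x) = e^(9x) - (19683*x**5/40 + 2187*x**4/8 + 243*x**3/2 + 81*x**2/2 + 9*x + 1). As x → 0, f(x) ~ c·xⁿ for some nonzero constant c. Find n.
6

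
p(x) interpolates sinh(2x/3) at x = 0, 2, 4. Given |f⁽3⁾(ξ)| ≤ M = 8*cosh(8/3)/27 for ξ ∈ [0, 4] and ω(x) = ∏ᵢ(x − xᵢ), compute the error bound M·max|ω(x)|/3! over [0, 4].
64*sqrt(3)*cosh(8/3)/729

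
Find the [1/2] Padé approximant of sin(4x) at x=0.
4*x/(8*x**2/3 + 1)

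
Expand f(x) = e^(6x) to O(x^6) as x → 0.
1 + 6*x + 18*x**2 + 36*x**3 + 54*x**4 + 324*x**5/5 + O(x**6)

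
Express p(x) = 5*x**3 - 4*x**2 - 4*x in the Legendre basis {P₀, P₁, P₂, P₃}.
(-4/3)P₀ - P₁ + (-8/3)P₂ + (2)P₃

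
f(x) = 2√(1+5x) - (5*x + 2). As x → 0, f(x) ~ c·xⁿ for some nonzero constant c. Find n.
2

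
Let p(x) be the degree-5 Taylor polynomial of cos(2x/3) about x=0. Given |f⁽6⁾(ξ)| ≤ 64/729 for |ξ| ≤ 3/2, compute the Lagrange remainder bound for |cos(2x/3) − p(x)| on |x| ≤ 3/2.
1/720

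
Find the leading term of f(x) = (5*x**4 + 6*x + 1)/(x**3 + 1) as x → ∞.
5*x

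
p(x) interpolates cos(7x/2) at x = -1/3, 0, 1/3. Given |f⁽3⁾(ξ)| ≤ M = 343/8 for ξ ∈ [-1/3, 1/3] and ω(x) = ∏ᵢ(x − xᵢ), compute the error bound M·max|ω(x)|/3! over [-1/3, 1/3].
343*sqrt(3)/5832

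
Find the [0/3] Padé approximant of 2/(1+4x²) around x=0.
2/(4*x**2 + 1)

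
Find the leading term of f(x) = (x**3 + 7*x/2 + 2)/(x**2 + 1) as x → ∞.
x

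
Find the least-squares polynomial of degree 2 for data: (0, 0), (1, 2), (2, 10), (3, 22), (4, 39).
-1/7 + (3/35)x + (17/7)x²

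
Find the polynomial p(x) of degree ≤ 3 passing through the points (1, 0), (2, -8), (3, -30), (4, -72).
-x**3 - x**2 + 2*x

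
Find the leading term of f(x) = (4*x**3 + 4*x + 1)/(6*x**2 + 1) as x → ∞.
2*x/3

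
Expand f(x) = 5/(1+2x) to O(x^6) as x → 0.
5 - 10*x + 20*x**2 - 40*x**3 + 80*x**4 - 160*x**5 + O(x**6)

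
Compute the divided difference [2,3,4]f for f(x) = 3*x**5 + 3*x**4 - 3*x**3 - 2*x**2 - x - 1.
991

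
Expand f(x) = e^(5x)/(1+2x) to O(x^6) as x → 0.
1 + 3*x + 13*x**2/2 + 47*x**3/6 + 83*x**4/8 + 127*x**5/24 + O(x**6)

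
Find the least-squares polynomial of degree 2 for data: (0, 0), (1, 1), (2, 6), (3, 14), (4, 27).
2/35 + (-71/70)x + (27/14)x²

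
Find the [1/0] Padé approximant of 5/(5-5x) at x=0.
x + 1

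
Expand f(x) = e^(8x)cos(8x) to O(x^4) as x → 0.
1 + 8*x - 512*x**3/3 + O(x**4)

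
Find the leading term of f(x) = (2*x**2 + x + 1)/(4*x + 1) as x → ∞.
x/2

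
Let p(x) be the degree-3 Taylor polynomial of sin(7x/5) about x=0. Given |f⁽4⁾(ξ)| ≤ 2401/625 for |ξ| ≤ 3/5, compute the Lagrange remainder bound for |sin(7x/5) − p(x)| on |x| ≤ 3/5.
64827/3125000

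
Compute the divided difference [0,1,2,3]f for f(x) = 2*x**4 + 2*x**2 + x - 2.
12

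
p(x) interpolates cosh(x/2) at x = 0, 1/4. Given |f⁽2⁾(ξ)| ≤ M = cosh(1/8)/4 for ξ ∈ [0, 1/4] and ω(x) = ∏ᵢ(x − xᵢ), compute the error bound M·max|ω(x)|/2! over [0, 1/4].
cosh(1/8)/512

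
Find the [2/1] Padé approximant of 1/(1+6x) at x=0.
1/(6*x + 1)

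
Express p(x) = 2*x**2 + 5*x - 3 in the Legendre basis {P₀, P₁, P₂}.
(-7/3)P₀ + (5)P₁ + (4/3)P₂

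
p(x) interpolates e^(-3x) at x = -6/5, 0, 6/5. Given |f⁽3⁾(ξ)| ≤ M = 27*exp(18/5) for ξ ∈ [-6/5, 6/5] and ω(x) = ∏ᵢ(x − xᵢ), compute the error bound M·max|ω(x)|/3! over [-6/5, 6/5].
216*sqrt(3)*exp(18/5)/125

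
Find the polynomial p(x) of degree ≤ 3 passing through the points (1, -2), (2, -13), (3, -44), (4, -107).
-2*x**3 + 2*x**2 - 3*x + 1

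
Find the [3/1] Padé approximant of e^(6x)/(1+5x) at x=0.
(1746*x**3/29 + 576*x**2/29 + 228*x/29 + 1)/(199*x/29 + 1)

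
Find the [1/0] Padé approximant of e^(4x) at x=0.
4*x + 1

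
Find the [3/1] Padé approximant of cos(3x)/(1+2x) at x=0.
(27*x**3/16 + 9*x**2/4 - 27*x/8 + 1)/(1 - 11*x/8)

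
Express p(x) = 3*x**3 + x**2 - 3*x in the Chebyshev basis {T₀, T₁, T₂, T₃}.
(1/2)T₀ + (-3/4)T₁ + (1/2)T₂ + (3/4)T₃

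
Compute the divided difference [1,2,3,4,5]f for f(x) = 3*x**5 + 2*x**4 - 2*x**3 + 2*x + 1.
47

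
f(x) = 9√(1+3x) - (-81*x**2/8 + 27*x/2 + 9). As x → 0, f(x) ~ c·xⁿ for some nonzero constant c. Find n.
3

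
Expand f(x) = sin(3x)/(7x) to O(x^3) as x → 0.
3/7 - 9*x**2/14 + O(x**3)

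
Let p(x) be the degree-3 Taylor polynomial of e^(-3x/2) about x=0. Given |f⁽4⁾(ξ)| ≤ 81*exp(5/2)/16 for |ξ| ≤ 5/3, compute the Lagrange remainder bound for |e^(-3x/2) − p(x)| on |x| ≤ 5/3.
625*exp(5/2)/384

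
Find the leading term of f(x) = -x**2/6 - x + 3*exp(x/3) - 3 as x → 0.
x**3/54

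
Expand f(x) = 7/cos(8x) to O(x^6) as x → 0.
7 + 224*x**2 + 17920*x**4/3 + O(x**6)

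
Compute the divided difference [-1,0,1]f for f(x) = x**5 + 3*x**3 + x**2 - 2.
1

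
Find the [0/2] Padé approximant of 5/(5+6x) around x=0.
1/(6*x/5 + 1)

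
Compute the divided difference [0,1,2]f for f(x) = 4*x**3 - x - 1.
12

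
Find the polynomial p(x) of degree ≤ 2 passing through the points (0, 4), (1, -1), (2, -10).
-2*x**2 - 3*x + 4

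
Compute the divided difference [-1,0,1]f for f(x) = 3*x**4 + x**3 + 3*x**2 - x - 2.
6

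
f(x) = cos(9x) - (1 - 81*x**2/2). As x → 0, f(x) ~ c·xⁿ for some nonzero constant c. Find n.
4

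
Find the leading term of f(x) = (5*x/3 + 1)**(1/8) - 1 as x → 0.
5*x/24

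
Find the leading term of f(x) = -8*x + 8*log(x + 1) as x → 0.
-4*x**2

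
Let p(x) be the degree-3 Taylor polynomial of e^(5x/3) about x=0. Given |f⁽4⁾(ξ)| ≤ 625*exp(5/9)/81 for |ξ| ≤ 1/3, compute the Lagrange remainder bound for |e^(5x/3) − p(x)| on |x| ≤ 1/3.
625*exp(5/9)/157464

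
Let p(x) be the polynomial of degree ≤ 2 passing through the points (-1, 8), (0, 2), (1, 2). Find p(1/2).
5/4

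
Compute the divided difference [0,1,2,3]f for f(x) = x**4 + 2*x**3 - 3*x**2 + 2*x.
8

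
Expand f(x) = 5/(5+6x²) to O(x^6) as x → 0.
1 - 6*x**2/5 + 36*x**4/25 + O(x**6)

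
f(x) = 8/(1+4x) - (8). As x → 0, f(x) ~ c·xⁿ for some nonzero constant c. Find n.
1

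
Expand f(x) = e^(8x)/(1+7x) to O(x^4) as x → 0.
1 + x + 25*x**2 - 269*x**3/3 + O(x**4)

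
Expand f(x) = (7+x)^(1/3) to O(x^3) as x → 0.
7**(1/3) + 7**(1/3)*x/21 - 7**(1/3)*x**2/441 + O(x**3)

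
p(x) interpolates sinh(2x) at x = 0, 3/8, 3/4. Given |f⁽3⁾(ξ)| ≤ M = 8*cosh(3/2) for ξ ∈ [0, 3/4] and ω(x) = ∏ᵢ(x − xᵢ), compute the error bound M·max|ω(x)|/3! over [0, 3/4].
sqrt(3)*cosh(3/2)/64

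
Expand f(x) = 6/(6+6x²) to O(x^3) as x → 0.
1 - x**2 + O(x**3)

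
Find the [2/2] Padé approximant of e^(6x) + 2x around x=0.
(-21*x**2 + 2*x + 1)/(9*x**2 - 6*x + 1)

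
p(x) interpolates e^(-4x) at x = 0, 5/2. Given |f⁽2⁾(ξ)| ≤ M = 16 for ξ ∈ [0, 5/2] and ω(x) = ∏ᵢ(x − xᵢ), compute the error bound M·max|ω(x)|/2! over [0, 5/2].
25/2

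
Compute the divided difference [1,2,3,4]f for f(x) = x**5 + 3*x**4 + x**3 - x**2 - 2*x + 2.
96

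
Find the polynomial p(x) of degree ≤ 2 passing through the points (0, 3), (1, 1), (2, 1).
x**2 - 3*x + 3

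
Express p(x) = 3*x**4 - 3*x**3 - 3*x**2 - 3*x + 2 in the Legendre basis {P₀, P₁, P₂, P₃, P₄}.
(8/5)P₀ + (-24/5)P₁ + (-2/7)P₂ + (-6/5)P₃ + (24/35)P₄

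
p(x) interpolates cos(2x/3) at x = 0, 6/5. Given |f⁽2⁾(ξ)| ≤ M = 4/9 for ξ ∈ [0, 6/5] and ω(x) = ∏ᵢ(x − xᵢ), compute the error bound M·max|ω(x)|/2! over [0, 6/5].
2/25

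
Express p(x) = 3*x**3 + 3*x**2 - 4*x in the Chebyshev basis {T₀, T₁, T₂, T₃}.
(3/2)T₀ + (-7/4)T₁ + (3/2)T₂ + (3/4)T₃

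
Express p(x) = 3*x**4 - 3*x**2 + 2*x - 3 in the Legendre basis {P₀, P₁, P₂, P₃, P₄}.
(-17/5)P₀ + (2)P₁ + (-2/7)P₂ + (24/35)P₄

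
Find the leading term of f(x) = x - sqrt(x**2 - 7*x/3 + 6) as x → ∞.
7/6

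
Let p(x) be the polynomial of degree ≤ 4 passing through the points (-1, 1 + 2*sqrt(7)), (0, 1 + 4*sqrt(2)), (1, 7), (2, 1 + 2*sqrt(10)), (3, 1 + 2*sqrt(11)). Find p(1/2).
-5*sqrt(10)/16 - 5*sqrt(7)/64 + 3*sqrt(11)/64 + 15*sqrt(2)/8 + 167/32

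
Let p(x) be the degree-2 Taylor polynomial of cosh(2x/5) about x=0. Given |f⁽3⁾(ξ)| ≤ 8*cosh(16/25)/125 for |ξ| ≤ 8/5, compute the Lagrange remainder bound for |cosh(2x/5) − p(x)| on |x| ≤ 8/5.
2048*cosh(16/25)/46875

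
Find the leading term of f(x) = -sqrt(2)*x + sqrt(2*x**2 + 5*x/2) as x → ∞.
5*sqrt(2)/8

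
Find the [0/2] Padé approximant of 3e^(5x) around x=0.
3/(25*x**2/2 - 5*x + 1)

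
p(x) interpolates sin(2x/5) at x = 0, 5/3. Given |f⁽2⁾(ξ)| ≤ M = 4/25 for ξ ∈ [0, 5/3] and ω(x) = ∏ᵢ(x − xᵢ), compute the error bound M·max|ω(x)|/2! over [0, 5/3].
1/18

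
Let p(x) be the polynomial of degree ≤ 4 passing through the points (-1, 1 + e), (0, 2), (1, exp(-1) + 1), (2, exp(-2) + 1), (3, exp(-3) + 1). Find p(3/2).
(-5 + 60*e + 90*exp(2) + 3*(e + 36)*exp(3))*exp(-3)/128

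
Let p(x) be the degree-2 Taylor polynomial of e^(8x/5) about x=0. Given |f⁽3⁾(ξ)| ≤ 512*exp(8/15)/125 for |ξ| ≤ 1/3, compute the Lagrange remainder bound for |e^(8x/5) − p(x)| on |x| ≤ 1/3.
256*exp(8/15)/10125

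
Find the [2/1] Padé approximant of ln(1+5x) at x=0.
5*x*(5*x + 6)/(6*(10*x/3 + 1))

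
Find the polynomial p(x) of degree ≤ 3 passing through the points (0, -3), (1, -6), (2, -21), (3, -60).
-2*x**3 - x - 3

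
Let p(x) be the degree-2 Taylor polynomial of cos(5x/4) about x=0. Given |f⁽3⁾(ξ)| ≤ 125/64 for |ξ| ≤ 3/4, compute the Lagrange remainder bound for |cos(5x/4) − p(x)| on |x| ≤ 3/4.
1125/8192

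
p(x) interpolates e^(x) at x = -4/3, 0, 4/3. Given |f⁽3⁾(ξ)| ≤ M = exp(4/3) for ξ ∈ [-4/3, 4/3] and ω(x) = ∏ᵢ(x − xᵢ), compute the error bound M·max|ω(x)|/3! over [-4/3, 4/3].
64*sqrt(3)*exp(4/3)/729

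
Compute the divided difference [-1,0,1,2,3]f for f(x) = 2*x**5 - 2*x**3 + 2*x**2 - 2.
10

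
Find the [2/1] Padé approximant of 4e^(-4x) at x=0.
(32*x**2/3 - 32*x/3 + 4)/(4*x/3 + 1)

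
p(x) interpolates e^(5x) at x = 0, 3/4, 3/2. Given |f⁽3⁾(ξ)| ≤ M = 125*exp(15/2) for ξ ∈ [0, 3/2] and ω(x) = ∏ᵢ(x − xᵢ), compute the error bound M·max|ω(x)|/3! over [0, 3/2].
125*sqrt(3)*exp(15/2)/64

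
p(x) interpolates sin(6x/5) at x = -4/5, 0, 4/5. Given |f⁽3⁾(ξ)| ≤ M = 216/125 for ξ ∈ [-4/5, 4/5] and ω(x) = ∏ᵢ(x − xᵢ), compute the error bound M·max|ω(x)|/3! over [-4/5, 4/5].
512*sqrt(3)/15625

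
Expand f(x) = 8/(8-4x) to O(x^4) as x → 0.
1 + x/2 + x**2/4 + x**3/8 + O(x**4)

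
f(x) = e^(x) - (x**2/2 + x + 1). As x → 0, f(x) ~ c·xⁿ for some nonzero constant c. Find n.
3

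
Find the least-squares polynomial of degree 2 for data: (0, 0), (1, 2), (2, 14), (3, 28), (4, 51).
-11/35 + (8/35)x + (22/7)x²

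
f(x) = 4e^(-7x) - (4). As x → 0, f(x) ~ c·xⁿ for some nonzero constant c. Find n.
1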